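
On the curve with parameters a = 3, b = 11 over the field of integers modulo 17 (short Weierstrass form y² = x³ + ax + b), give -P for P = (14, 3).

(14, 14)

-(14, 3) = (14, -3 mod 17) = (14, 14).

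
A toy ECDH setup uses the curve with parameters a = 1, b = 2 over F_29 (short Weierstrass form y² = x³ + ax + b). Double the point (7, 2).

tangent at (7, 2): λ = (3·7² + 1)/(2·2) ≡ 3/4. 4⁻¹ ≡ 22 (mod 29), so λ ≡ 3·22 ≡ 8.
  x = λ² - 7 - 7 = 64 - 14 ≡ 21; y = λ·(7 - 21) - 2 ≡ 2. → (21, 2)

(21, 2)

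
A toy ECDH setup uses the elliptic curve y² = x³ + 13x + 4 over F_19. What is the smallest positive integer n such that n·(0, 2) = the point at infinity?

8

2P: tangent at (0, 2): λ = (3·0² + 13)/(2·2) ≡ 13/4. 4⁻¹ ≡ 5 (mod 19) since 4·5 = 20 ≡ 1, so λ ≡ 13·5 ≡ 8.
  x = λ² - 0 - 0 = 64 - 0 ≡ 7; y = λ·(0 - 7) - 2 ≡ 18. → (7, 18)
3P: (7, 18) + (0, 2). λ = (2 - 18)/(0 - 7) ≡ 3/12 mod 19. 12⁻¹ ≡ 8 (mod 19) since 12·8 = 96 ≡ 1, so λ ≡ 5.
  x = λ² - 7 - 0 = 25 - 7 ≡ 18; y = λ·(7 - 18) - 18 ≡ 3. → (18, 3)
4P: (18, 3) + (0, 2). λ = (2 - 3)/(0 - 18) ≡ 18/1 mod 19. 1⁻¹ ≡ 1 (mod 19), so λ ≡ 18.
  x = λ² - 18 - 0 = 324 - 18 ≡ 2; y = λ·(18 - 2) - 3 ≡ 0. → (2, 0)
5P: (2, 0) + (0, 2). λ = (2 - 0)/(0 - 2) ≡ 2/17 mod 19. 17⁻¹ ≡ 9 (mod 19), so λ ≡ 18.
  x = λ² - 2 - 0 = 324 - 2 ≡ 18; y = λ·(2 - 18) - 0 ≡ 16. → (18, 16)
6P: (18, 16) + (0, 2). λ = (2 - 16)/(0 - 18) ≡ 5/1 mod 19. 1⁻¹ ≡ 1 (mod 19) since 1·1 = 1 ≡ 1, so λ ≡ 5.
  x = λ² - 18 - 0 = 25 - 18 ≡ 7; y = λ·(18 - 7) - 16 ≡ 1. → (7, 1)
7P: (7, 1) + (0, 2). λ = (2 - 1)/(0 - 7) ≡ 1/12 mod 19. 12⁻¹ ≡ 8 (mod 19), so λ ≡ 8.
  x = λ² - 7 - 0 = 64 - 7 ≡ 0; y = λ·(7 - 0) - 1 ≡ 17. → (0, 17)
8P: (0, 17) + (0, 2): same x and y₁ ≡ -y₂, so the sum is the point at infinity.
8P = the point at infinity, so the order is 8.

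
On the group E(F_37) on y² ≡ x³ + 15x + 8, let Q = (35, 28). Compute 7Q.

Double-and-add on 7 = (111)₂. Start with Q = (35, 28) for the leading 1-bit.
double: tangent at (35, 28): λ = (3·35² + 15)/(2·28) ≡ 27/19. 19⁻¹ ≡ 2 (mod 37), so λ ≡ 27·2 ≡ 17.
  x = λ² - 35 - 35 = 289 - 70 ≡ 34; y = λ·(35 - 34) - 28 ≡ 26. → (34, 26)
add Q: (34, 26) + (35, 28). λ = (28 - 26)/(35 - 34) ≡ 2/1 mod 37. 1⁻¹ ≡ 1 (mod 37) since 1·1 = 1 ≡ 1, so λ ≡ 2.
  x = λ² - 34 - 35 = 4 - 69 ≡ 9; y = λ·(34 - 9) - 26 ≡ 24. → (9, 24)
double: tangent at (9, 24): λ = (3·9² + 15)/(2·24) ≡ 36/11. 11⁻¹ ≡ 27 (mod 37), so λ ≡ 36·27 ≡ 10.
  x = λ² - 9 - 9 = 100 - 18 ≡ 8; y = λ·(9 - 8) - 24 ≡ 23. → (8, 23)
add Q: (8, 23) + (35, 28). λ = (28 - 23)/(35 - 8) ≡ 5/27 mod 37. 27⁻¹ ≡ 11 (mod 37) since 27·11 = 297 ≡ 1, so λ ≡ 18.
  x = λ² - 8 - 35 = 324 - 43 ≡ 22; y = λ·(8 - 22) - 23 ≡ 21. → (22, 21)

(22, 21)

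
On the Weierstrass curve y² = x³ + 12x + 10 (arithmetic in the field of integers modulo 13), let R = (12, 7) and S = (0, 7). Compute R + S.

(1, 6)

(12, 7) + (0, 7). λ = (7 - 7)/(0 - 12) ≡ 0/1 mod 13. 1⁻¹ ≡ 1 (mod 13) since 1·1 = 1 ≡ 1, so λ ≡ 0.
  x = λ² - 12 - 0 = 0 - 12 ≡ 1; y = λ·(12 - 1) - 7 ≡ 6. → (1, 6)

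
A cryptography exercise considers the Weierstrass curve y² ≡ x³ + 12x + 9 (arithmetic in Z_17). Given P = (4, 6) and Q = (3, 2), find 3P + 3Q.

(0, 3)

First 3P:
Repeated addition: build up to 3P.
2P: tangent at (4, 6): λ = (3·4² + 12)/(2·6) ≡ 9/12. 12⁻¹ ≡ 10 (mod 17), so λ ≡ 9·10 ≡ 5.
  x = λ² - 4 - 4 = 25 - 8 ≡ 0; y = λ·(4 - 0) - 6 ≡ 14. → (0, 14)
3P: (0, 14) + (4, 6). λ = (6 - 14)/(4 - 0) ≡ 9/4 mod 17. 4⁻¹ ≡ 13 (mod 17) since 4·13 = 52 ≡ 1, so λ ≡ 15.
  x = λ² - 0 - 4 = 225 - 4 ≡ 0; y = λ·(0 - 0) - 14 ≡ 3. → (0, 3)
3P = (0, 3).
Next 3Q:
Repeated addition: build up to 3Q.
2Q: tangent at (3, 2): λ = (3·3² + 12)/(2·2) ≡ 5/4. 4⁻¹ ≡ 13 (mod 17) since 4·13 = 52 ≡ 1, so λ ≡ 5·13 ≡ 14.
  x = λ² - 3 - 3 = 196 - 6 ≡ 3; y = λ·(3 - 3) - 2 ≡ 15. → (3, 15)
3Q: (3, 15) + (3, 2): same x and y₁ ≡ -y₂, so the sum is O.
3Q = O.
Finally 3P + 3Q:
(0, 3) + O = (0, 3) (identity).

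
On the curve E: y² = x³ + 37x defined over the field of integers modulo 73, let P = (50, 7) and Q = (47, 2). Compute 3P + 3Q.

First 3P:
Repeated addition: build up to 3P.
2P: tangent at (50, 7): λ = (3·50² + 37)/(2·7) ≡ 18/14. 14⁻¹ ≡ 47 (mod 73), so λ ≡ 18·47 ≡ 43.
  x = λ² - 50 - 50 = 1849 - 100 ≡ 70; y = λ·(50 - 70) - 7 ≡ 9. → (70, 9)
3P: (70, 9) + (50, 7). λ = (7 - 9)/(50 - 70) ≡ 71/53 mod 73. 53⁻¹ ≡ 62 (mod 73) since 53·62 = 3286 ≡ 1, so λ ≡ 22.
  x = λ² - 70 - 50 = 484 - 120 ≡ 72; y = λ·(70 - 72) - 9 ≡ 20. → (72, 20)
3P = (72, 20).
Next 3Q:
Repeated addition: build up to 3Q.
2Q: tangent at (47, 2): λ = (3·47² + 37)/(2·2) ≡ 21/4. 4⁻¹ ≡ 55 (mod 73) since 4·55 = 220 ≡ 1, so λ ≡ 21·55 ≡ 60.
  x = λ² - 47 - 47 = 3600 - 94 ≡ 2; y = λ·(47 - 2) - 2 ≡ 70. → (2, 70)
3Q: (2, 70) + (47, 2). λ = (2 - 70)/(47 - 2) ≡ 5/45 mod 73. 45⁻¹ ≡ 13 (mod 73) since 45·13 = 585 ≡ 1, so λ ≡ 65.
  x = λ² - 2 - 47 = 4225 - 49 ≡ 15; y = λ·(2 - 15) - 70 ≡ 34. → (15, 34)
3Q = (15, 34).
Finally 3P + 3Q:
(72, 20) + (15, 34). λ = (34 - 20)/(15 - 72) ≡ 14/16 mod 73. 16⁻¹ ≡ 32 (mod 73) since 16·32 = 512 ≡ 1, so λ ≡ 10.
  x = λ² - 72 - 15 = 100 - 87 ≡ 13; y = λ·(72 - 13) - 20 ≡ 59. → (13, 59)

(13, 59)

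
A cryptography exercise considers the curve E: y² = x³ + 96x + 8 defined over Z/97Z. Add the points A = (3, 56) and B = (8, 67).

(3, 56) + (8, 67). λ = (67 - 56)/(8 - 3) ≡ 11/5 mod 97. 5⁻¹ ≡ 39 (mod 97) since 5·39 = 195 ≡ 1, so λ ≡ 41.
  x = λ² - 3 - 8 = 1681 - 11 ≡ 21; y = λ·(3 - 21) - 56 ≡ 79. → (21, 79)

(21, 79)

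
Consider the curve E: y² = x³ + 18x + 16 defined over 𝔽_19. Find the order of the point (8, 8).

8

2P: tangent at (8, 8): λ = (3·8² + 18)/(2·8) ≡ 1/16. 16⁻¹ ≡ 6 (mod 19), so λ ≡ 1·6 ≡ 6.
  x = λ² - 8 - 8 = 36 - 16 ≡ 1; y = λ·(8 - 1) - 8 ≡ 15. → (1, 15)
3P: (1, 15) + (8, 8). λ = (8 - 15)/(8 - 1) ≡ 12/7 mod 19. 7⁻¹ ≡ 11 (mod 19), so λ ≡ 18.
  x = λ² - 1 - 8 = 324 - 9 ≡ 11; y = λ·(1 - 11) - 15 ≡ 14. → (11, 14)
4P: (11, 14) + (8, 8). λ = (8 - 14)/(8 - 11) ≡ 13/16 mod 19. 16⁻¹ ≡ 6 (mod 19), so λ ≡ 2.
  x = λ² - 11 - 8 = 4 - 19 ≡ 4; y = λ·(11 - 4) - 14 ≡ 0. → (4, 0)
5P: (4, 0) + (8, 8). λ = (8 - 0)/(8 - 4) ≡ 8/4 mod 19. 4⁻¹ ≡ 5 (mod 19), so λ ≡ 2.
  x = λ² - 4 - 8 = 4 - 12 ≡ 11; y = λ·(4 - 11) - 0 ≡ 5. → (11, 5)
6P: (11, 5) + (8, 8). λ = (8 - 5)/(8 - 11) ≡ 3/16 mod 19. 16⁻¹ ≡ 6 (mod 19) since 16·6 = 96 ≡ 1, so λ ≡ 18.
  x = λ² - 11 - 8 = 324 - 19 ≡ 1; y = λ·(11 - 1) - 5 ≡ 4. → (1, 4)
7P: (1, 4) + (8, 8). λ = (8 - 4)/(8 - 1) ≡ 4/7 mod 19. 7⁻¹ ≡ 11 (mod 19), so λ ≡ 6.
  x = λ² - 1 - 8 = 36 - 9 ≡ 8; y = λ·(1 - 8) - 4 ≡ 11. → (8, 11)
8P: (8, 11) + (8, 8): same x and y₁ ≡ -y₂, so the sum is the point at infinity.
8P = the point at infinity, so the order is 8.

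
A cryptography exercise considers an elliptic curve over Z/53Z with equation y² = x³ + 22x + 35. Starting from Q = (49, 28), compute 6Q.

Repeated addition: build up to 6Q.
2Q: tangent at (49, 28): λ = (3·49² + 22)/(2·28) ≡ 17/3. 3⁻¹ ≡ 18 (mod 53) since 3·18 = 54 ≡ 1, so λ ≡ 17·18 ≡ 41.
  x = λ² - 49 - 49 = 1681 - 98 ≡ 46; y = λ·(49 - 46) - 28 ≡ 42. → (46, 42)
3Q: (46, 42) + (49, 28). λ = (28 - 42)/(49 - 46) ≡ 39/3 mod 53. 3⁻¹ ≡ 18 (mod 53), so λ ≡ 13.
  x = λ² - 46 - 49 = 169 - 95 ≡ 21; y = λ·(46 - 21) - 42 ≡ 18. → (21, 18)
4Q: (21, 18) + (49, 28). λ = (28 - 18)/(49 - 21) ≡ 10/28 mod 53. 28⁻¹ ≡ 36 (mod 53), so λ ≡ 42.
  x = λ² - 21 - 49 = 1764 - 70 ≡ 51; y = λ·(21 - 51) - 18 ≡ 47. → (51, 47)
5Q: (51, 47) + (49, 28). λ = (28 - 47)/(49 - 51) ≡ 34/51 mod 53. 51⁻¹ ≡ 26 (mod 53), so λ ≡ 36.
  x = λ² - 51 - 49 = 1296 - 100 ≡ 30; y = λ·(51 - 30) - 47 ≡ 20. → (30, 20)
6Q: (30, 20) + (49, 28). λ = (28 - 20)/(49 - 30) ≡ 8/19 mod 53. 19⁻¹ ≡ 14 (mod 53), so λ ≡ 6.
  x = λ² - 30 - 49 = 36 - 79 ≡ 10; y = λ·(30 - 10) - 20 ≡ 47. → (10, 47)

(10, 47)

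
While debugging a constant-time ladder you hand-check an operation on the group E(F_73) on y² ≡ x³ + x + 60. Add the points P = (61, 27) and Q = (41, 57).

(28, 33)

(61, 27) + (41, 57). λ = (57 - 27)/(41 - 61) ≡ 30/53 mod 73. 53⁻¹ ≡ 62 (mod 73) since 53·62 = 3286 ≡ 1, so λ ≡ 35.
  x = λ² - 61 - 41 = 1225 - 102 ≡ 28; y = λ·(61 - 28) - 27 ≡ 33. → (28, 33)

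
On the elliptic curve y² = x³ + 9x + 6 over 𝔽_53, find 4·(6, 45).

O

Write Q = (6, 45).
Double-and-add on 4 = (100)₂. Start with Q = (6, 45) for the leading 1-bit.
double: tangent at (6, 45): λ = (3·6² + 9)/(2·45) ≡ 11/37. 37⁻¹ ≡ 43 (mod 53), so λ ≡ 11·43 ≡ 49.
  x = λ² - 6 - 6 = 2401 - 12 ≡ 4; y = λ·(6 - 4) - 45 ≡ 0. → (4, 0)
double: (4, 0) + (4, 0): same x and y₁ ≡ -y₂, so the sum is ∞.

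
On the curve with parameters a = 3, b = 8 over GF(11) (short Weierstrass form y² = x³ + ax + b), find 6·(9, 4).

Write P = (9, 4).
Repeated addition: build up to 6P.
2P: tangent at (9, 4): λ = (3·9² + 3)/(2·4) ≡ 4/8. 8⁻¹ ≡ 7 (mod 11) since 8·7 = 56 ≡ 1, so λ ≡ 4·7 ≡ 6.
  x = λ² - 9 - 9 = 36 - 18 ≡ 7; y = λ·(9 - 7) - 4 ≡ 8. → (7, 8)
3P: (7, 8) + (9, 4). λ = (4 - 8)/(9 - 7) ≡ 7/2 mod 11. 2⁻¹ ≡ 6 (mod 11), so λ ≡ 9.
  x = λ² - 7 - 9 = 81 - 16 ≡ 10; y = λ·(7 - 10) - 8 ≡ 9. → (10, 9)
4P: (10, 9) + (9, 4). λ = (4 - 9)/(9 - 10) ≡ 6/10 mod 11. 10⁻¹ ≡ 10 (mod 11) since 10·10 = 100 ≡ 1, so λ ≡ 5.
  x = λ² - 10 - 9 = 25 - 19 ≡ 6; y = λ·(10 - 6) - 9 ≡ 0. → (6, 0)
5P: (6, 0) + (9, 4). λ = (4 - 0)/(9 - 6) ≡ 4/3 mod 11. 3⁻¹ ≡ 4 (mod 11) since 3·4 = 12 ≡ 1, so λ ≡ 5.
  x = λ² - 6 - 9 = 25 - 15 ≡ 10; y = λ·(6 - 10) - 0 ≡ 2. → (10, 2)
6P: (10, 2) + (9, 4). λ = (4 - 2)/(9 - 10) ≡ 2/10 mod 11. 10⁻¹ ≡ 10 (mod 11), so λ ≡ 9.
  x = λ² - 10 - 9 = 81 - 19 ≡ 7; y = λ·(10 - 7) - 2 ≡ 3. → (7, 3)

(7, 3)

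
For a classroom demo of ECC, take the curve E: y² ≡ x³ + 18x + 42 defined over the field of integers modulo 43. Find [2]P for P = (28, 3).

tangent at (28, 3): λ = (3·28² + 18)/(2·3) ≡ 5/6. 6⁻¹ ≡ 36 (mod 43), so λ ≡ 5·36 ≡ 8.
  x = λ² - 28 - 28 = 64 - 56 ≡ 8; y = λ·(28 - 8) - 3 ≡ 28. → (8, 28)

(8, 28)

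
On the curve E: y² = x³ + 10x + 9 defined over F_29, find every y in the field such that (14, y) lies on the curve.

14, 15

x³ + 10x + 9 = 2893 ≡ 22 (mod 29).
Square roots of 22 mod 29: 14 and 15 (since 14² = 196 ≡ 22).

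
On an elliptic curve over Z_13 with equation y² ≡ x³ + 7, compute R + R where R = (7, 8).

(8, 8)

tangent at (7, 8): λ = (3·7² + 0)/(2·8) ≡ 4/3. 3⁻¹ ≡ 9 (mod 13), so λ ≡ 4·9 ≡ 10.
  x = λ² - 7 - 7 = 100 - 14 ≡ 8; y = λ·(7 - 8) - 8 ≡ 8. → (8, 8)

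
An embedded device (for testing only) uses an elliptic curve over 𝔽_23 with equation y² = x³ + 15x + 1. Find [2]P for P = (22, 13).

tangent at (22, 13): λ = (3·22² + 15)/(2·13) ≡ 18/3. 3⁻¹ ≡ 8 (mod 23), so λ ≡ 18·8 ≡ 6.
  x = λ² - 22 - 22 = 36 - 44 ≡ 15; y = λ·(22 - 15) - 13 ≡ 6. → (15, 6)

(15, 6)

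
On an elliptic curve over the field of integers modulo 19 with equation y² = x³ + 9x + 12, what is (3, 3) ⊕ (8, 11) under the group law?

(6, 15)

(3, 3) + (8, 11). λ = (11 - 3)/(8 - 3) ≡ 8/5 mod 19. 5⁻¹ ≡ 4 (mod 19) since 5·4 = 20 ≡ 1, so λ ≡ 13.
  x = λ² - 3 - 8 = 169 - 11 ≡ 6; y = λ·(3 - 6) - 3 ≡ 15. → (6, 15)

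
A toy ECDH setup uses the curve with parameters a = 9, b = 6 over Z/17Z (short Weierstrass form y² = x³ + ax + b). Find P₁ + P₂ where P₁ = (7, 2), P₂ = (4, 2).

(7, 2) + (4, 2). λ = (2 - 2)/(4 - 7) ≡ 0/14 mod 17. 14⁻¹ ≡ 11 (mod 17) since 14·11 = 154 ≡ 1, so λ ≡ 0.
  x = λ² - 7 - 4 = 0 - 11 ≡ 6; y = λ·(7 - 6) - 2 ≡ 15. → (6, 15)

(6, 15)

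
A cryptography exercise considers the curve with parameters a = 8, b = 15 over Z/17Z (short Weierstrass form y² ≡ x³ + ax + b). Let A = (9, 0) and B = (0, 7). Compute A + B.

(9, 0) + (0, 7). λ = (7 - 0)/(0 - 9) ≡ 7/8 mod 17. 8⁻¹ ≡ 15 (mod 17) since 8·15 = 120 ≡ 1, so λ ≡ 3.
  x = λ² - 9 - 0 = 9 - 9 ≡ 0; y = λ·(9 - 0) - 0 ≡ 10. → (0, 10)

(0, 10)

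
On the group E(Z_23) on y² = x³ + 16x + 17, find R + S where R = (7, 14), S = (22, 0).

(7, 14) + (22, 0). λ = (0 - 14)/(22 - 7) ≡ 9/15 mod 23. 15⁻¹ ≡ 20 (mod 23), so λ ≡ 19.
  x = λ² - 7 - 22 = 361 - 29 ≡ 10; y = λ·(7 - 10) - 14 ≡ 21. → (10, 21)

(10, 21)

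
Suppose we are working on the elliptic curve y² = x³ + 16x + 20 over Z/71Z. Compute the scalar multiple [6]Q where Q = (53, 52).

(19, 15)

Double-and-add on 6 = (110)₂. Start with Q = (53, 52) for the leading 1-bit.
double: tangent at (53, 52): λ = (3·53² + 16)/(2·52) ≡ 65/33. 33⁻¹ ≡ 28 (mod 71) since 33·28 = 924 ≡ 1, so λ ≡ 65·28 ≡ 45.
  x = λ² - 53 - 53 = 2025 - 106 ≡ 2; y = λ·(53 - 2) - 52 ≡ 42. → (2, 42)
add Q: (2, 42) + (53, 52). λ = (52 - 42)/(53 - 2) ≡ 10/51 mod 71. 51⁻¹ ≡ 39 (mod 71) since 51·39 = 1989 ≡ 1, so λ ≡ 35.
  x = λ² - 2 - 53 = 1225 - 55 ≡ 34; y = λ·(2 - 34) - 42 ≡ 45. → (34, 45)
double: tangent at (34, 45): λ = (3·34² + 16)/(2·45) ≡ 5/19. 19⁻¹ ≡ 15 (mod 71) since 19·15 = 285 ≡ 1, so λ ≡ 5·15 ≡ 4.
  x = λ² - 34 - 34 = 16 - 68 ≡ 19; y = λ·(34 - 19) - 45 ≡ 15. → (19, 15)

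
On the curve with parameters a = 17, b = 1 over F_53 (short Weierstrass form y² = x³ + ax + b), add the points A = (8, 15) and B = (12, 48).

(5, 23)

(8, 15) + (12, 48). λ = (48 - 15)/(12 - 8) ≡ 33/4 mod 53. 4⁻¹ ≡ 40 (mod 53), so λ ≡ 48.
  x = λ² - 8 - 12 = 2304 - 20 ≡ 5; y = λ·(8 - 5) - 15 ≡ 23. → (5, 23)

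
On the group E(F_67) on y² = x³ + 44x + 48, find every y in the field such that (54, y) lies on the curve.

19, 48

x³ + 44x + 48 = 159888 ≡ 26 (mod 67).
Square roots of 26 mod 67: 19 and 48 (since 19² = 361 ≡ 26).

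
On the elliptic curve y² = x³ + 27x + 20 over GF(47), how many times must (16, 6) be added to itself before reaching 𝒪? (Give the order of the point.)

2P: tangent at (16, 6): λ = (3·16² + 27)/(2·6) ≡ 43/12. 12⁻¹ ≡ 4 (mod 47) since 12·4 = 48 ≡ 1, so λ ≡ 43·4 ≡ 31.
  x = λ² - 16 - 16 = 961 - 32 ≡ 36; y = λ·(16 - 36) - 6 ≡ 32. → (36, 32)
3P: (36, 32) + (16, 6). λ = (6 - 32)/(16 - 36) ≡ 21/27 mod 47. 27⁻¹ ≡ 7 (mod 47) since 27·7 = 189 ≡ 1, so λ ≡ 6.
  x = λ² - 36 - 16 = 36 - 52 ≡ 31; y = λ·(36 - 31) - 32 ≡ 45. → (31, 45)
4P: (31, 45) + (16, 6). λ = (6 - 45)/(16 - 31) ≡ 8/32 mod 47. 32⁻¹ ≡ 25 (mod 47) since 32·25 = 800 ≡ 1, so λ ≡ 12.
  x = λ² - 31 - 16 = 144 - 47 ≡ 3; y = λ·(31 - 3) - 45 ≡ 9. → (3, 9)
5P: (3, 9) + (16, 6). λ = (6 - 9)/(16 - 3) ≡ 44/13 mod 47. 13⁻¹ ≡ 29 (mod 47), so λ ≡ 7.
  x = λ² - 3 - 16 = 49 - 19 ≡ 30; y = λ·(3 - 30) - 9 ≡ 37. → (30, 37)
6P: (30, 37) + (16, 6). λ = (6 - 37)/(16 - 30) ≡ 16/33 mod 47. 33⁻¹ ≡ 10 (mod 47), so λ ≡ 19.
  x = λ² - 30 - 16 = 361 - 46 ≡ 33; y = λ·(30 - 33) - 37 ≡ 0. → (33, 0)
7P: (33, 0) + (16, 6). λ = (6 - 0)/(16 - 33) ≡ 6/30 mod 47. 30⁻¹ ≡ 11 (mod 47) since 30·11 = 330 ≡ 1, so λ ≡ 19.
  x = λ² - 33 - 16 = 361 - 49 ≡ 30; y = λ·(33 - 30) - 0 ≡ 10. → (30, 10)
8P: (30, 10) + (16, 6). λ = (6 - 10)/(16 - 30) ≡ 43/33 mod 47. 33⁻¹ ≡ 10 (mod 47) since 33·10 = 330 ≡ 1, so λ ≡ 7.
  x = λ² - 30 - 16 = 49 - 46 ≡ 3; y = λ·(30 - 3) - 10 ≡ 38. → (3, 38)
9P: (3, 38) + (16, 6). λ = (6 - 38)/(16 - 3) ≡ 15/13 mod 47. 13⁻¹ ≡ 29 (mod 47), so λ ≡ 12.
  x = λ² - 3 - 16 = 144 - 19 ≡ 31; y = λ·(3 - 31) - 38 ≡ 2. → (31, 2)
10P: (31, 2) + (16, 6). λ = (6 - 2)/(16 - 31) ≡ 4/32 mod 47. 32⁻¹ ≡ 25 (mod 47) since 32·25 = 800 ≡ 1, so λ ≡ 6.
  x = λ² - 31 - 16 = 36 - 47 ≡ 36; y = λ·(31 - 36) - 2 ≡ 15. → (36, 15)
11P: (36, 15) + (16, 6). λ = (6 - 15)/(16 - 36) ≡ 38/27 mod 47. 27⁻¹ ≡ 7 (mod 47), so λ ≡ 31.
  x = λ² - 36 - 16 = 961 - 52 ≡ 16; y = λ·(36 - 16) - 15 ≡ 41. → (16, 41)
12P: (16, 41) + (16, 6): same x and y₁ ≡ -y₂, so the sum is 𝒪.
12P = 𝒪, so the order is 12.

12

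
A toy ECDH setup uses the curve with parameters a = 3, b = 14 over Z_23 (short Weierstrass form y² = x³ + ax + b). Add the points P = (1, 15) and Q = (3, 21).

(5, 19)

(1, 15) + (3, 21). λ = (21 - 15)/(3 - 1) ≡ 6/2 mod 23. 2⁻¹ ≡ 12 (mod 23) since 2·12 = 24 ≡ 1, so λ ≡ 3.
  x = λ² - 1 - 3 = 9 - 4 ≡ 5; y = λ·(1 - 5) - 15 ≡ 19. → (5, 19)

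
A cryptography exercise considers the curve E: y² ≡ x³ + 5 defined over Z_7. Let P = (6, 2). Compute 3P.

Repeated addition: build up to 3P.
2P: tangent at (6, 2): λ = (3·6² + 0)/(2·2) ≡ 3/4. 4⁻¹ ≡ 2 (mod 7) since 4·2 = 8 ≡ 1, so λ ≡ 3·2 ≡ 6.
  x = λ² - 6 - 6 = 36 - 12 ≡ 3; y = λ·(6 - 3) - 2 ≡ 2. → (3, 2)
3P: (3, 2) + (6, 2). λ = (2 - 2)/(6 - 3) ≡ 0/3 mod 7. 3⁻¹ ≡ 5 (mod 7) since 3·5 = 15 ≡ 1, so λ ≡ 0.
  x = λ² - 3 - 6 = 0 - 9 ≡ 5; y = λ·(3 - 5) - 2 ≡ 5. → (5, 5)

(5, 5)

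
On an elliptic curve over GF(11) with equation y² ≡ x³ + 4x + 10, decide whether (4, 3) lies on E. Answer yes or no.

no

y² = 3² ≡ 9; x³ + 4x + 10 = 90 ≡ 2 (mod 11). 9 ≠ 2.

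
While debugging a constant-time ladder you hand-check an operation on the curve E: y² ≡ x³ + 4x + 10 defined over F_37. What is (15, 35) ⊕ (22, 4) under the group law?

(3, 7)

(15, 35) + (22, 4). λ = (4 - 35)/(22 - 15) ≡ 6/7 mod 37. 7⁻¹ ≡ 16 (mod 37), so λ ≡ 22.
  x = λ² - 15 - 22 = 484 - 37 ≡ 3; y = λ·(15 - 3) - 35 ≡ 7. → (3, 7)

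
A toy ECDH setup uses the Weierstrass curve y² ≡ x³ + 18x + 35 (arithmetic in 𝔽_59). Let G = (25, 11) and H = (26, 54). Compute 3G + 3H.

(3, 36)

First 3G:
Repeated addition: build up to 3G.
2G: tangent at (25, 11): λ = (3·25² + 18)/(2·11) ≡ 5/22. 22⁻¹ ≡ 51 (mod 59), so λ ≡ 5·51 ≡ 19.
  x = λ² - 25 - 25 = 361 - 50 ≡ 16; y = λ·(25 - 16) - 11 ≡ 42. → (16, 42)
3G: (16, 42) + (25, 11). λ = (11 - 42)/(25 - 16) ≡ 28/9 mod 59. 9⁻¹ ≡ 46 (mod 59) since 9·46 = 414 ≡ 1, so λ ≡ 49.
  x = λ² - 16 - 25 = 2401 - 41 ≡ 0; y = λ·(16 - 0) - 42 ≡ 34. → (0, 34)
3G = (0, 34).
Next 3H:
Repeated addition: build up to 3H.
2H: tangent at (26, 54): λ = (3·26² + 18)/(2·54) ≡ 40/49. 49⁻¹ ≡ 53 (mod 59) since 49·53 = 2597 ≡ 1, so λ ≡ 40·53 ≡ 55.
  x = λ² - 26 - 26 = 3025 - 52 ≡ 23; y = λ·(26 - 23) - 54 ≡ 52. → (23, 52)
3H: (23, 52) + (26, 54). λ = (54 - 52)/(26 - 23) ≡ 2/3 mod 59. 3⁻¹ ≡ 20 (mod 59) since 3·20 = 60 ≡ 1, so λ ≡ 40.
  x = λ² - 23 - 26 = 1600 - 49 ≡ 17; y = λ·(23 - 17) - 52 ≡ 11. → (17, 11)
3H = (17, 11).
Finally 3G + 3H:
(0, 34) + (17, 11). λ = (11 - 34)/(17 - 0) ≡ 36/17 mod 59. 17⁻¹ ≡ 7 (mod 59), so λ ≡ 16.
  x = λ² - 0 - 17 = 256 - 17 ≡ 3; y = λ·(0 - 3) - 34 ≡ 36. → (3, 36)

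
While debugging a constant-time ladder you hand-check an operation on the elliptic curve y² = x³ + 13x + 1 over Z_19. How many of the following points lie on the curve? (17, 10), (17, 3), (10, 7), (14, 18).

2

(17, 10): 10² ≡ 5, rhs ≡ 5 → on.
(17, 3): 3² ≡ 9, rhs ≡ 5 → off.
(10, 7): 7² ≡ 11, rhs ≡ 10 → off.
(14, 18): 18² ≡ 1, rhs ≡ 1 → on.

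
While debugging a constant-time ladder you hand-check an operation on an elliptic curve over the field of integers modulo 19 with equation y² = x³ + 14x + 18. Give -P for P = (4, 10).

-(4, 10) = (4, -10 mod 19) = (4, 9).

(4, 9)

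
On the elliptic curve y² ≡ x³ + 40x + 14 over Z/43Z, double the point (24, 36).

tangent at (24, 36): λ = (3·24² + 40)/(2·36) ≡ 5/29. 29⁻¹ ≡ 3 (mod 43) since 29·3 = 87 ≡ 1, so λ ≡ 5·3 ≡ 15.
  x = λ² - 24 - 24 = 225 - 48 ≡ 5; y = λ·(24 - 5) - 36 ≡ 34. → (5, 34)

(5, 34)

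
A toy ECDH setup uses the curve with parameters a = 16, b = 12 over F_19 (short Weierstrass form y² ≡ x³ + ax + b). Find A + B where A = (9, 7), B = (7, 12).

(14, 15)

(9, 7) + (7, 12). λ = (12 - 7)/(7 - 9) ≡ 5/17 mod 19. 17⁻¹ ≡ 9 (mod 19), so λ ≡ 7.
  x = λ² - 9 - 7 = 49 - 16 ≡ 14; y = λ·(9 - 14) - 7 ≡ 15. → (14, 15)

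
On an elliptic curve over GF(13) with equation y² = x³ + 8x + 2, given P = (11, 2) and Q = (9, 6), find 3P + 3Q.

First 3P:
Repeated addition: build up to 3P.
2P: tangent at (11, 2): λ = (3·11² + 8)/(2·2) ≡ 7/4. 4⁻¹ ≡ 10 (mod 13) since 4·10 = 40 ≡ 1, so λ ≡ 7·10 ≡ 5.
  x = λ² - 11 - 11 = 25 - 22 ≡ 3; y = λ·(11 - 3) - 2 ≡ 12. → (3, 12)
3P: (3, 12) + (11, 2). λ = (2 - 12)/(11 - 3) ≡ 3/8 mod 13. 8⁻¹ ≡ 5 (mod 13), so λ ≡ 2.
  x = λ² - 3 - 11 = 4 - 14 ≡ 3; y = λ·(3 - 3) - 12 ≡ 1. → (3, 1)
3P = (3, 1).
Next 3Q:
Repeated addition: build up to 3Q.
2Q: tangent at (9, 6): λ = (3·9² + 8)/(2·6) ≡ 4/12. 12⁻¹ ≡ 12 (mod 13) since 12·12 = 144 ≡ 1, so λ ≡ 4·12 ≡ 9.
  x = λ² - 9 - 9 = 81 - 18 ≡ 11; y = λ·(9 - 11) - 6 ≡ 2. → (11, 2)
3Q: (11, 2) + (9, 6). λ = (6 - 2)/(9 - 11) ≡ 4/11 mod 13. 11⁻¹ ≡ 6 (mod 13), so λ ≡ 11.
  x = λ² - 11 - 9 = 121 - 20 ≡ 10; y = λ·(11 - 10) - 2 ≡ 9. → (10, 9)
3Q = (10, 9).
Finally 3P + 3Q:
(3, 1) + (10, 9). λ = (9 - 1)/(10 - 3) ≡ 8/7 mod 13. 7⁻¹ ≡ 2 (mod 13) since 7·2 = 14 ≡ 1, so λ ≡ 3.
  x = λ² - 3 - 10 = 9 - 13 ≡ 9; y = λ·(3 - 9) - 1 ≡ 7. → (9, 7)

(9, 7)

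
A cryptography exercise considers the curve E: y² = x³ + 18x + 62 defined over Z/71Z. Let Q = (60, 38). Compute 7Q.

Double-and-add on 7 = (111)₂. Start with Q = (60, 38) for the leading 1-bit.
double: tangent at (60, 38): λ = (3·60² + 18)/(2·38) ≡ 26/5. 5⁻¹ ≡ 57 (mod 71) since 5·57 = 285 ≡ 1, so λ ≡ 26·57 ≡ 62.
  x = λ² - 60 - 60 = 3844 - 120 ≡ 32; y = λ·(60 - 32) - 38 ≡ 65. → (32, 65)
add Q: (32, 65) + (60, 38). λ = (38 - 65)/(60 - 32) ≡ 44/28 mod 71. 28⁻¹ ≡ 33 (mod 71) since 28·33 = 924 ≡ 1, so λ ≡ 32.
  x = λ² - 32 - 60 = 1024 - 92 ≡ 9; y = λ·(32 - 9) - 65 ≡ 32. → (9, 32)
double: tangent at (9, 32): λ = (3·9² + 18)/(2·32) ≡ 48/64. 64⁻¹ ≡ 10 (mod 71), so λ ≡ 48·10 ≡ 54.
  x = λ² - 9 - 9 = 2916 - 18 ≡ 58; y = λ·(9 - 58) - 32 ≡ 20. → (58, 20)
add Q: (58, 20) + (60, 38). λ = (38 - 20)/(60 - 58) ≡ 18/2 mod 71. 2⁻¹ ≡ 36 (mod 71) since 2·36 = 72 ≡ 1, so λ ≡ 9.
  x = λ² - 58 - 60 = 81 - 118 ≡ 34; y = λ·(58 - 34) - 20 ≡ 54. → (34, 54)

(34, 54)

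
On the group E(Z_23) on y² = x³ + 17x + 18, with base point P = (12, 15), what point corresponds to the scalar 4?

Double-and-add on 4 = (100)₂. Start with P = (12, 15) for the leading 1-bit.
double: tangent at (12, 15): λ = (3·12² + 17)/(2·15) ≡ 12/7. 7⁻¹ ≡ 10 (mod 23), so λ ≡ 12·10 ≡ 5.
  x = λ² - 12 - 12 = 25 - 24 ≡ 1; y = λ·(12 - 1) - 15 ≡ 17. → (1, 17)
double: tangent at (1, 17): λ = (3·1² + 17)/(2·17) ≡ 20/11. 11⁻¹ ≡ 21 (mod 23) since 11·21 = 231 ≡ 1, so λ ≡ 20·21 ≡ 6.
  x = λ² - 1 - 1 = 36 - 2 ≡ 11; y = λ·(1 - 11) - 17 ≡ 15. → (11, 15)

(11, 15)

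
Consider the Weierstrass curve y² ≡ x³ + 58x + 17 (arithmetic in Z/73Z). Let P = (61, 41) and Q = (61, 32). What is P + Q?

The two points share x = 61 and their y-coordinates satisfy 41 + 32 ≡ 0 (mod 73), so they are inverses. Their sum is O.

O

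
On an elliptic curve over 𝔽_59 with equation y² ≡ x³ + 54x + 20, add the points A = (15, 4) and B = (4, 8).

(6, 41)

(15, 4) + (4, 8). λ = (8 - 4)/(4 - 15) ≡ 4/48 mod 59. 48⁻¹ ≡ 16 (mod 59), so λ ≡ 5.
  x = λ² - 15 - 4 = 25 - 19 ≡ 6; y = λ·(15 - 6) - 4 ≡ 41. → (6, 41)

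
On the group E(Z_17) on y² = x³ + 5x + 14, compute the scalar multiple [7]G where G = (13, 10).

O

Double-and-add on 7 = (111)₂. Start with G = (13, 10) for the leading 1-bit.
double: tangent at (13, 10): λ = (3·13² + 5)/(2·10) ≡ 2/3. 3⁻¹ ≡ 6 (mod 17) since 3·6 = 18 ≡ 1, so λ ≡ 2·6 ≡ 12.
  x = λ² - 13 - 13 = 144 - 26 ≡ 16; y = λ·(13 - 16) - 10 ≡ 5. → (16, 5)
add G: (16, 5) + (13, 10). λ = (10 - 5)/(13 - 16) ≡ 5/14 mod 17. 14⁻¹ ≡ 11 (mod 17) since 14·11 = 154 ≡ 1, so λ ≡ 4.
  x = λ² - 16 - 13 = 16 - 29 ≡ 4; y = λ·(16 - 4) - 5 ≡ 9. → (4, 9)
double: tangent at (4, 9): λ = (3·4² + 5)/(2·9) ≡ 2/1. 1⁻¹ ≡ 1 (mod 17) since 1·1 = 1 ≡ 1, so λ ≡ 2·1 ≡ 2.
  x = λ² - 4 - 4 = 4 - 8 ≡ 13; y = λ·(4 - 13) - 9 ≡ 7. → (13, 7)
add G: (13, 7) + (13, 10): same x and y₁ ≡ -y₂, so the sum is O.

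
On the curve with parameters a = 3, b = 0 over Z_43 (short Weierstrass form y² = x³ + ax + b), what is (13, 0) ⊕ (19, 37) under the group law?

(13, 0) + (19, 37). λ = (37 - 0)/(19 - 13) ≡ 37/6 mod 43. 6⁻¹ ≡ 36 (mod 43) since 6·36 = 216 ≡ 1, so λ ≡ 42.
  x = λ² - 13 - 19 = 1764 - 32 ≡ 12; y = λ·(13 - 12) - 0 ≡ 42. → (12, 42)

(12, 42)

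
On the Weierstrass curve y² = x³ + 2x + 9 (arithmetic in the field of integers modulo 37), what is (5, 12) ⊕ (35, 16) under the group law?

(5, 12) + (35, 16). λ = (16 - 12)/(35 - 5) ≡ 4/30 mod 37. 30⁻¹ ≡ 21 (mod 37) since 30·21 = 630 ≡ 1, so λ ≡ 10.
  x = λ² - 5 - 35 = 100 - 40 ≡ 23; y = λ·(5 - 23) - 12 ≡ 30. → (23, 30)

(23, 30)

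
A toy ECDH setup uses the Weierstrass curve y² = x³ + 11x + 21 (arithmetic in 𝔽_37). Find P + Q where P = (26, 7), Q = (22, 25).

(26, 7) + (22, 25). λ = (25 - 7)/(22 - 26) ≡ 18/33 mod 37. 33⁻¹ ≡ 9 (mod 37), so λ ≡ 14.
  x = λ² - 26 - 22 = 196 - 48 ≡ 0; y = λ·(26 - 0) - 7 ≡ 24. → (0, 24)

(0, 24)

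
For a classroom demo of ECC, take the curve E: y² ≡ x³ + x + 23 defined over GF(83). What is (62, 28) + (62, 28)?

tangent at (62, 28): λ = (3·62² + 1)/(2·28) ≡ 79/56. 56⁻¹ ≡ 43 (mod 83), so λ ≡ 79·43 ≡ 77.
  x = λ² - 62 - 62 = 5929 - 124 ≡ 78; y = λ·(62 - 78) - 28 ≡ 68. → (78, 68)

(78, 68)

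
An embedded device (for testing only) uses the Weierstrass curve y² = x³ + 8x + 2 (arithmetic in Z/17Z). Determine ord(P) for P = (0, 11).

4

2P: tangent at (0, 11): λ = (3·0² + 8)/(2·11) ≡ 8/5. 5⁻¹ ≡ 7 (mod 17) since 5·7 = 35 ≡ 1, so λ ≡ 8·7 ≡ 5.
  x = λ² - 0 - 0 = 25 - 0 ≡ 8; y = λ·(0 - 8) - 11 ≡ 0. → (8, 0)
3P: (8, 0) + (0, 11). λ = (11 - 0)/(0 - 8) ≡ 11/9 mod 17. 9⁻¹ ≡ 2 (mod 17) since 9·2 = 18 ≡ 1, so λ ≡ 5.
  x = λ² - 8 - 0 = 25 - 8 ≡ 0; y = λ·(8 - 0) - 0 ≡ 6. → (0, 6)
4P: (0, 6) + (0, 11): same x and y₁ ≡ -y₂, so the sum is O.
4P = O, so the order is 4.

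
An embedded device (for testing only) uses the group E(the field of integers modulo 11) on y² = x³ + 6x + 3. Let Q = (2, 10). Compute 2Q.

tangent at (2, 10): λ = (3·2² + 6)/(2·10) ≡ 7/9. 9⁻¹ ≡ 5 (mod 11) since 9·5 = 45 ≡ 1, so λ ≡ 7·5 ≡ 2.
  x = λ² - 2 - 2 = 4 - 4 ≡ 0; y = λ·(2 - 0) - 10 ≡ 5. → (0, 5)

(0, 5)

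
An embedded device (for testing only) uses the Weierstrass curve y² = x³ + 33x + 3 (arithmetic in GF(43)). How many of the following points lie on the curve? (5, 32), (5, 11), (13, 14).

(5, 32): 32² ≡ 35, rhs ≡ 35 → on.
(5, 11): 11² ≡ 35, rhs ≡ 35 → on.
(13, 14): 14² ≡ 24, rhs ≡ 6 → off.

2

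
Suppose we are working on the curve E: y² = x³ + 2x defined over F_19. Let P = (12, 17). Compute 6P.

Double-and-add on 6 = (110)₂. Start with P = (12, 17) for the leading 1-bit.
double: tangent at (12, 17): λ = (3·12² + 2)/(2·17) ≡ 16/15. 15⁻¹ ≡ 14 (mod 19) since 15·14 = 210 ≡ 1, so λ ≡ 16·14 ≡ 15.
  x = λ² - 12 - 12 = 225 - 24 ≡ 11; y = λ·(12 - 11) - 17 ≡ 17. → (11, 17)
add P: (11, 17) + (12, 17). λ = (17 - 17)/(12 - 11) ≡ 0/1 mod 19. 1⁻¹ ≡ 1 (mod 19), so λ ≡ 0.
  x = λ² - 11 - 12 = 0 - 23 ≡ 15; y = λ·(11 - 15) - 17 ≡ 2. → (15, 2)
double: tangent at (15, 2): λ = (3·15² + 2)/(2·2) ≡ 12/4. 4⁻¹ ≡ 5 (mod 19), so λ ≡ 12·5 ≡ 3.
  x = λ² - 15 - 15 = 9 - 30 ≡ 17; y = λ·(15 - 17) - 2 ≡ 11. → (17, 11)

(17, 11)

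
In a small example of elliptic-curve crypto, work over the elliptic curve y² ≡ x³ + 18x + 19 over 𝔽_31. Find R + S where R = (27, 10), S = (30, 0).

(23, 18)

(27, 10) + (30, 0). λ = (0 - 10)/(30 - 27) ≡ 21/3 mod 31. 3⁻¹ ≡ 21 (mod 31), so λ ≡ 7.
  x = λ² - 27 - 30 = 49 - 57 ≡ 23; y = λ·(27 - 23) - 10 ≡ 18. → (23, 18)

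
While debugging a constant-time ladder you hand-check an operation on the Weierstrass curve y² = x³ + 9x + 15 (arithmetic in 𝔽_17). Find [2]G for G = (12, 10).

tangent at (12, 10): λ = (3·12² + 9)/(2·10) ≡ 16/3. 3⁻¹ ≡ 6 (mod 17) since 3·6 = 18 ≡ 1, so λ ≡ 16·6 ≡ 11.
  x = λ² - 12 - 12 = 121 - 24 ≡ 12; y = λ·(12 - 12) - 10 ≡ 7. → (12, 7)

(12, 7)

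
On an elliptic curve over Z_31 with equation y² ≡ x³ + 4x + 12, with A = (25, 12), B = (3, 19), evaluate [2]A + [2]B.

First 2A:
Repeated addition: build up to 2A.
2A: tangent at (25, 12): λ = (3·25² + 4)/(2·12) ≡ 19/24. 24⁻¹ ≡ 22 (mod 31), so λ ≡ 19·22 ≡ 15.
  x = λ² - 25 - 25 = 225 - 50 ≡ 20; y = λ·(25 - 20) - 12 ≡ 1. → (20, 1)
2A = (20, 1).
Next 2B:
Repeated addition: build up to 2B.
2B: tangent at (3, 19): λ = (3·3² + 4)/(2·19) ≡ 0/7. 7⁻¹ ≡ 9 (mod 31), so λ ≡ 0·9 ≡ 0.
  x = λ² - 3 - 3 = 0 - 6 ≡ 25; y = λ·(3 - 25) - 19 ≡ 12. → (25, 12)
2B = (25, 12).
Finally 2A + 2B:
(20, 1) + (25, 12). λ = (12 - 1)/(25 - 20) ≡ 11/5 mod 31. 5⁻¹ ≡ 25 (mod 31), so λ ≡ 27.
  x = λ² - 20 - 25 = 729 - 45 ≡ 2; y = λ·(20 - 2) - 1 ≡ 20. → (2, 20)

(2, 20)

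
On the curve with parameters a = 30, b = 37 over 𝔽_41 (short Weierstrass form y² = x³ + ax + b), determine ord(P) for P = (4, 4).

12

2P: tangent at (4, 4): λ = (3·4² + 30)/(2·4) ≡ 37/8. 8⁻¹ ≡ 36 (mod 41), so λ ≡ 37·36 ≡ 20.
  x = λ² - 4 - 4 = 400 - 8 ≡ 23; y = λ·(4 - 23) - 4 ≡ 26. → (23, 26)
3P: (23, 26) + (4, 4). λ = (4 - 26)/(4 - 23) ≡ 19/22 mod 41. 22⁻¹ ≡ 28 (mod 41), so λ ≡ 40.
  x = λ² - 23 - 4 = 1600 - 27 ≡ 15; y = λ·(23 - 15) - 26 ≡ 7. → (15, 7)
4P: (15, 7) + (4, 4). λ = (4 - 7)/(4 - 15) ≡ 38/30 mod 41. 30⁻¹ ≡ 26 (mod 41), so λ ≡ 4.
  x = λ² - 15 - 4 = 16 - 19 ≡ 38; y = λ·(15 - 38) - 7 ≡ 24. → (38, 24)
5P: (38, 24) + (4, 4). λ = (4 - 24)/(4 - 38) ≡ 21/7 mod 41. 7⁻¹ ≡ 6 (mod 41), so λ ≡ 3.
  x = λ² - 38 - 4 = 9 - 42 ≡ 8; y = λ·(38 - 8) - 24 ≡ 25. → (8, 25)
6P: (8, 25) + (4, 4). λ = (4 - 25)/(4 - 8) ≡ 20/37 mod 41. 37⁻¹ ≡ 10 (mod 41), so λ ≡ 36.
  x = λ² - 8 - 4 = 1296 - 12 ≡ 13; y = λ·(8 - 13) - 25 ≡ 0. → (13, 0)
7P: (13, 0) + (4, 4). λ = (4 - 0)/(4 - 13) ≡ 4/32 mod 41. 32⁻¹ ≡ 9 (mod 41), so λ ≡ 36.
  x = λ² - 13 - 4 = 1296 - 17 ≡ 8; y = λ·(13 - 8) - 0 ≡ 16. → (8, 16)
8P: (8, 16) + (4, 4). λ = (4 - 16)/(4 - 8) ≡ 29/37 mod 41. 37⁻¹ ≡ 10 (mod 41), so λ ≡ 3.
  x = λ² - 8 - 4 = 9 - 12 ≡ 38; y = λ·(8 - 38) - 16 ≡ 17. → (38, 17)
9P: (38, 17) + (4, 4). λ = (4 - 17)/(4 - 38) ≡ 28/7 mod 41. 7⁻¹ ≡ 6 (mod 41) since 7·6 = 42 ≡ 1, so λ ≡ 4.
  x = λ² - 38 - 4 = 16 - 42 ≡ 15; y = λ·(38 - 15) - 17 ≡ 34. → (15, 34)
10P: (15, 34) + (4, 4). λ = (4 - 34)/(4 - 15) ≡ 11/30 mod 41. 30⁻¹ ≡ 26 (mod 41), so λ ≡ 40.
  x = λ² - 15 - 4 = 1600 - 19 ≡ 23; y = λ·(15 - 23) - 34 ≡ 15. → (23, 15)
11P: (23, 15) + (4, 4). λ = (4 - 15)/(4 - 23) ≡ 30/22 mod 41. 22⁻¹ ≡ 28 (mod 41) since 22·28 = 616 ≡ 1, so λ ≡ 20.
  x = λ² - 23 - 4 = 400 - 27 ≡ 4; y = λ·(23 - 4) - 15 ≡ 37. → (4, 37)
12P: (4, 37) + (4, 4): same x and y₁ ≡ -y₂, so the sum is the point at infinity.
12P = the point at infinity, so the order is 12.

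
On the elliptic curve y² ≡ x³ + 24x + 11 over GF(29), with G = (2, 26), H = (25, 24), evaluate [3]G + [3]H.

(10, 27)

First 3G:
Repeated addition: build up to 3G.
2G: tangent at (2, 26): λ = (3·2² + 24)/(2·26) ≡ 7/23. 23⁻¹ ≡ 24 (mod 29), so λ ≡ 7·24 ≡ 23.
  x = λ² - 2 - 2 = 529 - 4 ≡ 3; y = λ·(2 - 3) - 26 ≡ 9. → (3, 9)
3G: (3, 9) + (2, 26). λ = (26 - 9)/(2 - 3) ≡ 17/28 mod 29. 28⁻¹ ≡ 28 (mod 29), so λ ≡ 12.
  x = λ² - 3 - 2 = 144 - 5 ≡ 23; y = λ·(3 - 23) - 9 ≡ 12. → (23, 12)
3G = (23, 12).
Next 3H:
Repeated addition: build up to 3H.
2H: tangent at (25, 24): λ = (3·25² + 24)/(2·24) ≡ 14/19. 19⁻¹ ≡ 26 (mod 29), so λ ≡ 14·26 ≡ 16.
  x = λ² - 25 - 25 = 256 - 50 ≡ 3; y = λ·(25 - 3) - 24 ≡ 9. → (3, 9)
3H: (3, 9) + (25, 24). λ = (24 - 9)/(25 - 3) ≡ 15/22 mod 29. 22⁻¹ ≡ 4 (mod 29) since 22·4 = 88 ≡ 1, so λ ≡ 2.
  x = λ² - 3 - 25 = 4 - 28 ≡ 5; y = λ·(3 - 5) - 9 ≡ 16. → (5, 16)
3H = (5, 16).
Finally 3G + 3H:
(23, 12) + (5, 16). λ = (16 - 12)/(5 - 23) ≡ 4/11 mod 29. 11⁻¹ ≡ 8 (mod 29), so λ ≡ 3.
  x = λ² - 23 - 5 = 9 - 28 ≡ 10; y = λ·(23 - 10) - 12 ≡ 27. → (10, 27)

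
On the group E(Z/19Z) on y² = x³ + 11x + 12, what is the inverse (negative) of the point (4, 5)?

-(4, 5) = (4, -5 mod 19) = (4, 14).

(4, 14)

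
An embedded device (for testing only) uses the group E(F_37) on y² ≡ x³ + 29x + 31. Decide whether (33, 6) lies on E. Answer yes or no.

yes

y² = 6² ≡ 36; x³ + 29x + 31 = 36925 ≡ 36 (mod 37). 36 = 36.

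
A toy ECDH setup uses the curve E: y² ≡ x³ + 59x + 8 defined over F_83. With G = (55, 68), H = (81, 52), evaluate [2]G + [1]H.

First 2G:
Repeated addition: build up to 2G.
2G: tangent at (55, 68): λ = (3·55² + 59)/(2·68) ≡ 4/53. 53⁻¹ ≡ 47 (mod 83), so λ ≡ 4·47 ≡ 22.
  x = λ² - 55 - 55 = 484 - 110 ≡ 42; y = λ·(55 - 42) - 68 ≡ 52. → (42, 52)
2G = (42, 52).
Finally 2G + H:
(42, 52) + (81, 52). λ = (52 - 52)/(81 - 42) ≡ 0/39 mod 83. 39⁻¹ ≡ 66 (mod 83) since 39·66 = 2574 ≡ 1, so λ ≡ 0.
  x = λ² - 42 - 81 = 0 - 123 ≡ 43; y = λ·(42 - 43) - 52 ≡ 31. → (43, 31)

(43, 31)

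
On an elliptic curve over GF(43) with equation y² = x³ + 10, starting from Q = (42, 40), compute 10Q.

(17, 8)

Repeated addition: build up to 10Q.
2Q: tangent at (42, 40): λ = (3·42² + 0)/(2·40) ≡ 3/37. 37⁻¹ ≡ 7 (mod 43), so λ ≡ 3·7 ≡ 21.
  x = λ² - 42 - 42 = 441 - 84 ≡ 13; y = λ·(42 - 13) - 40 ≡ 10. → (13, 10)
3Q: (13, 10) + (42, 40). λ = (40 - 10)/(42 - 13) ≡ 30/29 mod 43. 29⁻¹ ≡ 3 (mod 43), so λ ≡ 4.
  x = λ² - 13 - 42 = 16 - 55 ≡ 4; y = λ·(13 - 4) - 10 ≡ 26. → (4, 26)
4Q: (4, 26) + (42, 40). λ = (40 - 26)/(42 - 4) ≡ 14/38 mod 43. 38⁻¹ ≡ 17 (mod 43) since 38·17 = 646 ≡ 1, so λ ≡ 23.
  x = λ² - 4 - 42 = 529 - 46 ≡ 10; y = λ·(4 - 10) - 26 ≡ 8. → (10, 8)
5Q: (10, 8) + (42, 40). λ = (40 - 8)/(42 - 10) ≡ 32/32 mod 43. 32⁻¹ ≡ 39 (mod 43), so λ ≡ 1.
  x = λ² - 10 - 42 = 1 - 52 ≡ 35; y = λ·(10 - 35) - 8 ≡ 10. → (35, 10)
6Q: (35, 10) + (42, 40). λ = (40 - 10)/(42 - 35) ≡ 30/7 mod 43. 7⁻¹ ≡ 37 (mod 43) since 7·37 = 259 ≡ 1, so λ ≡ 35.
  x = λ² - 35 - 42 = 1225 - 77 ≡ 30; y = λ·(35 - 30) - 10 ≡ 36. → (30, 36)
7Q: (30, 36) + (42, 40). λ = (40 - 36)/(42 - 30) ≡ 4/12 mod 43. 12⁻¹ ≡ 18 (mod 43), so λ ≡ 29.
  x = λ² - 30 - 42 = 841 - 72 ≡ 38; y = λ·(30 - 38) - 36 ≡ 33. → (38, 33)
8Q: (38, 33) + (42, 40). λ = (40 - 33)/(42 - 38) ≡ 7/4 mod 43. 4⁻¹ ≡ 11 (mod 43), so λ ≡ 34.
  x = λ² - 38 - 42 = 1156 - 80 ≡ 1; y = λ·(38 - 1) - 33 ≡ 21. → (1, 21)
9Q: (1, 21) + (42, 40). λ = (40 - 21)/(42 - 1) ≡ 19/41 mod 43. 41⁻¹ ≡ 21 (mod 43), so λ ≡ 12.
  x = λ² - 1 - 42 = 144 - 43 ≡ 15; y = λ·(1 - 15) - 21 ≡ 26. → (15, 26)
10Q: (15, 26) + (42, 40). λ = (40 - 26)/(42 - 15) ≡ 14/27 mod 43. 27⁻¹ ≡ 8 (mod 43), so λ ≡ 26.
  x = λ² - 15 - 42 = 676 - 57 ≡ 17; y = λ·(15 - 17) - 26 ≡ 8. → (17, 8)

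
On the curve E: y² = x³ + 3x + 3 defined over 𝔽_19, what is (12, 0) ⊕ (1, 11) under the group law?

(7, 14)

(12, 0) + (1, 11). λ = (11 - 0)/(1 - 12) ≡ 11/8 mod 19. 8⁻¹ ≡ 12 (mod 19) since 8·12 = 96 ≡ 1, so λ ≡ 18.
  x = λ² - 12 - 1 = 324 - 13 ≡ 7; y = λ·(12 - 7) - 0 ≡ 14. → (7, 14)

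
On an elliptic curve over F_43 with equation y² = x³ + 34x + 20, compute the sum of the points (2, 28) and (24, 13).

(2, 28) + (24, 13). λ = (13 - 28)/(24 - 2) ≡ 28/22 mod 43. 22⁻¹ ≡ 2 (mod 43) since 22·2 = 44 ≡ 1, so λ ≡ 13.
  x = λ² - 2 - 24 = 169 - 26 ≡ 14; y = λ·(2 - 14) - 28 ≡ 31. → (14, 31)

(14, 31)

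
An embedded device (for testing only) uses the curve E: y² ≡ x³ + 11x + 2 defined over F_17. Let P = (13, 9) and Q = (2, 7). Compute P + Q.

(4, 5)

(13, 9) + (2, 7). λ = (7 - 9)/(2 - 13) ≡ 15/6 mod 17. 6⁻¹ ≡ 3 (mod 17) since 6·3 = 18 ≡ 1, so λ ≡ 11.
  x = λ² - 13 - 2 = 121 - 15 ≡ 4; y = λ·(13 - 4) - 9 ≡ 5. → (4, 5)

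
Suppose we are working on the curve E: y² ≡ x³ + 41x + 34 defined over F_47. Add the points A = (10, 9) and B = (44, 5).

(7, 10)

(10, 9) + (44, 5). λ = (5 - 9)/(44 - 10) ≡ 43/34 mod 47. 34⁻¹ ≡ 18 (mod 47), so λ ≡ 22.
  x = λ² - 10 - 44 = 484 - 54 ≡ 7; y = λ·(10 - 7) - 9 ≡ 10. → (7, 10)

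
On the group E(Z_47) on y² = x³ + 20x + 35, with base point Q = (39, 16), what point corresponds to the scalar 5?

Double-and-add on 5 = (101)₂. Start with Q = (39, 16) for the leading 1-bit.
double: tangent at (39, 16): λ = (3·39² + 20)/(2·16) ≡ 24/32. 32⁻¹ ≡ 25 (mod 47) since 32·25 = 800 ≡ 1, so λ ≡ 24·25 ≡ 36.
  x = λ² - 39 - 39 = 1296 - 78 ≡ 43; y = λ·(39 - 43) - 16 ≡ 28. → (43, 28)
double: tangent at (43, 28): λ = (3·43² + 20)/(2·28) ≡ 21/9. 9⁻¹ ≡ 21 (mod 47), so λ ≡ 21·21 ≡ 18.
  x = λ² - 43 - 43 = 324 - 86 ≡ 3; y = λ·(43 - 3) - 28 ≡ 34. → (3, 34)
add Q: (3, 34) + (39, 16). λ = (16 - 34)/(39 - 3) ≡ 29/36 mod 47. 36⁻¹ ≡ 17 (mod 47), so λ ≡ 23.
  x = λ² - 3 - 39 = 529 - 42 ≡ 17; y = λ·(3 - 17) - 34 ≡ 20. → (17, 20)

(17, 20)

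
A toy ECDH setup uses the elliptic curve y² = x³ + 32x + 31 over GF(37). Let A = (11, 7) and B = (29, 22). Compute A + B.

(11, 7) + (29, 22). λ = (22 - 7)/(29 - 11) ≡ 15/18 mod 37. 18⁻¹ ≡ 35 (mod 37), so λ ≡ 7.
  x = λ² - 11 - 29 = 49 - 40 ≡ 9; y = λ·(11 - 9) - 7 ≡ 7. → (9, 7)

(9, 7)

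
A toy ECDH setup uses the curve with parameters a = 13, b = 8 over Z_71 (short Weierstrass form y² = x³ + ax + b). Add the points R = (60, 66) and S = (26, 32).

(60, 66) + (26, 32). λ = (32 - 66)/(26 - 60) ≡ 37/37 mod 71. 37⁻¹ ≡ 48 (mod 71), so λ ≡ 1.
  x = λ² - 60 - 26 = 1 - 86 ≡ 57; y = λ·(60 - 57) - 66 ≡ 8. → (57, 8)

(57, 8)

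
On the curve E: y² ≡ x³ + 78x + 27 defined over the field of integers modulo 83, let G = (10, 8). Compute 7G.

Repeated addition: build up to 7G.
2G: tangent at (10, 8): λ = (3·10² + 78)/(2·8) ≡ 46/16. 16⁻¹ ≡ 26 (mod 83) since 16·26 = 416 ≡ 1, so λ ≡ 46·26 ≡ 34.
  x = λ² - 10 - 10 = 1156 - 20 ≡ 57; y = λ·(10 - 57) - 8 ≡ 54. → (57, 54)
3G: (57, 54) + (10, 8). λ = (8 - 54)/(10 - 57) ≡ 37/36 mod 83. 36⁻¹ ≡ 30 (mod 83) since 36·30 = 1080 ≡ 1, so λ ≡ 31.
  x = λ² - 57 - 10 = 961 - 67 ≡ 64; y = λ·(57 - 64) - 54 ≡ 61. → (64, 61)
4G: (64, 61) + (10, 8). λ = (8 - 61)/(10 - 64) ≡ 30/29 mod 83. 29⁻¹ ≡ 63 (mod 83), so λ ≡ 64.
  x = λ² - 64 - 10 = 4096 - 74 ≡ 38; y = λ·(64 - 38) - 61 ≡ 26. → (38, 26)
5G: (38, 26) + (10, 8). λ = (8 - 26)/(10 - 38) ≡ 65/55 mod 83. 55⁻¹ ≡ 80 (mod 83) since 55·80 = 4400 ≡ 1, so λ ≡ 54.
  x = λ² - 38 - 10 = 2916 - 48 ≡ 46; y = λ·(38 - 46) - 26 ≡ 40. → (46, 40)
6G: (46, 40) + (10, 8). λ = (8 - 40)/(10 - 46) ≡ 51/47 mod 83. 47⁻¹ ≡ 53 (mod 83), so λ ≡ 47.
  x = λ² - 46 - 10 = 2209 - 56 ≡ 78; y = λ·(46 - 78) - 40 ≡ 33. → (78, 33)
7G: (78, 33) + (10, 8). λ = (8 - 33)/(10 - 78) ≡ 58/15 mod 83. 15⁻¹ ≡ 72 (mod 83) since 15·72 = 1080 ≡ 1, so λ ≡ 26.
  x = λ² - 78 - 10 = 676 - 88 ≡ 7; y = λ·(78 - 7) - 33 ≡ 70. → (7, 70)

(7, 70)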